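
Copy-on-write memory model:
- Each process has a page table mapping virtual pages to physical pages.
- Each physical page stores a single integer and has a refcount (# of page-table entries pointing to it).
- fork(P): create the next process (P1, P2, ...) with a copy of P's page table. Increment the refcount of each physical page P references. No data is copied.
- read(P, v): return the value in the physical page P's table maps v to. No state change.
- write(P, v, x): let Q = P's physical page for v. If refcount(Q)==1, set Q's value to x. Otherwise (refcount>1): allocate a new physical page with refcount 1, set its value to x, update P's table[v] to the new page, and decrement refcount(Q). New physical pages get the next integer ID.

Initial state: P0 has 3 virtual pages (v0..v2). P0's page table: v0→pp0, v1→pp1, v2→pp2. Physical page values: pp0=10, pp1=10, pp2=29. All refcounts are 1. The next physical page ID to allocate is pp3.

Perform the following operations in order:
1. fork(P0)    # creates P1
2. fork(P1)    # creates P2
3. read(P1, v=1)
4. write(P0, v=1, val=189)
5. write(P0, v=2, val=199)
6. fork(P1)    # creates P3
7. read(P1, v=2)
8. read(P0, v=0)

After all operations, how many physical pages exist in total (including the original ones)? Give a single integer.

Answer: 5

Derivation:
Op 1: fork(P0) -> P1. 3 ppages; refcounts: pp0:2 pp1:2 pp2:2
Op 2: fork(P1) -> P2. 3 ppages; refcounts: pp0:3 pp1:3 pp2:3
Op 3: read(P1, v1) -> 10. No state change.
Op 4: write(P0, v1, 189). refcount(pp1)=3>1 -> COPY to pp3. 4 ppages; refcounts: pp0:3 pp1:2 pp2:3 pp3:1
Op 5: write(P0, v2, 199). refcount(pp2)=3>1 -> COPY to pp4. 5 ppages; refcounts: pp0:3 pp1:2 pp2:2 pp3:1 pp4:1
Op 6: fork(P1) -> P3. 5 ppages; refcounts: pp0:4 pp1:3 pp2:3 pp3:1 pp4:1
Op 7: read(P1, v2) -> 29. No state change.
Op 8: read(P0, v0) -> 10. No state change.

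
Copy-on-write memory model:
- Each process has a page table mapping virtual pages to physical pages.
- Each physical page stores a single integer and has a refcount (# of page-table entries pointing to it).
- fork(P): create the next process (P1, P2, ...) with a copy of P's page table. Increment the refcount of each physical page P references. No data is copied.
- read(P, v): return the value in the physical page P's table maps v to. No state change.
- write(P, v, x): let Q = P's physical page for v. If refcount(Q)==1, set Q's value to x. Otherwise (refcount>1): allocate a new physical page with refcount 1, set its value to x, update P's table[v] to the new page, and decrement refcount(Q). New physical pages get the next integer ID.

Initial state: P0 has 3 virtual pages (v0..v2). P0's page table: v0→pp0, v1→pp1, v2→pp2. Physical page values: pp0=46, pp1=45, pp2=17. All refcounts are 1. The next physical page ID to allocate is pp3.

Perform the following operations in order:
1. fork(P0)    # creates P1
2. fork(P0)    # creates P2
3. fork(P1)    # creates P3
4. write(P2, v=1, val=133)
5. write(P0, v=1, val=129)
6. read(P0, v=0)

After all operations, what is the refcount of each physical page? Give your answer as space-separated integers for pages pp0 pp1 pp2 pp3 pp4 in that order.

Answer: 4 2 4 1 1

Derivation:
Op 1: fork(P0) -> P1. 3 ppages; refcounts: pp0:2 pp1:2 pp2:2
Op 2: fork(P0) -> P2. 3 ppages; refcounts: pp0:3 pp1:3 pp2:3
Op 3: fork(P1) -> P3. 3 ppages; refcounts: pp0:4 pp1:4 pp2:4
Op 4: write(P2, v1, 133). refcount(pp1)=4>1 -> COPY to pp3. 4 ppages; refcounts: pp0:4 pp1:3 pp2:4 pp3:1
Op 5: write(P0, v1, 129). refcount(pp1)=3>1 -> COPY to pp4. 5 ppages; refcounts: pp0:4 pp1:2 pp2:4 pp3:1 pp4:1
Op 6: read(P0, v0) -> 46. No state change.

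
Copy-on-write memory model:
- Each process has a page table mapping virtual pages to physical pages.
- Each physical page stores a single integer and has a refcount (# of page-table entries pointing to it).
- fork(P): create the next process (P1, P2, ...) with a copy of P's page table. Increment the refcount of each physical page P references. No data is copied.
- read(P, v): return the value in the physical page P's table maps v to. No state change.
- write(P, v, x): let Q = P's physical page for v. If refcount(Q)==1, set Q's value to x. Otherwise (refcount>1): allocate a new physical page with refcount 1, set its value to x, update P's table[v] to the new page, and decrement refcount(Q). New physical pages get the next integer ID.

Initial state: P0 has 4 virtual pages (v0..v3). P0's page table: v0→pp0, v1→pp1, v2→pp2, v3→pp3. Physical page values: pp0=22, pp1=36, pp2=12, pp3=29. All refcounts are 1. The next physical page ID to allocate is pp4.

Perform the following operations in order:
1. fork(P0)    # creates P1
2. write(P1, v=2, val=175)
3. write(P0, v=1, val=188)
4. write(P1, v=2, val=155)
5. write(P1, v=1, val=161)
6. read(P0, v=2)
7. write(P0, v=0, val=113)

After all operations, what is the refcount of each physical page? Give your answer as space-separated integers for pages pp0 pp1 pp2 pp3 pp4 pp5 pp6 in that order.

Op 1: fork(P0) -> P1. 4 ppages; refcounts: pp0:2 pp1:2 pp2:2 pp3:2
Op 2: write(P1, v2, 175). refcount(pp2)=2>1 -> COPY to pp4. 5 ppages; refcounts: pp0:2 pp1:2 pp2:1 pp3:2 pp4:1
Op 3: write(P0, v1, 188). refcount(pp1)=2>1 -> COPY to pp5. 6 ppages; refcounts: pp0:2 pp1:1 pp2:1 pp3:2 pp4:1 pp5:1
Op 4: write(P1, v2, 155). refcount(pp4)=1 -> write in place. 6 ppages; refcounts: pp0:2 pp1:1 pp2:1 pp3:2 pp4:1 pp5:1
Op 5: write(P1, v1, 161). refcount(pp1)=1 -> write in place. 6 ppages; refcounts: pp0:2 pp1:1 pp2:1 pp3:2 pp4:1 pp5:1
Op 6: read(P0, v2) -> 12. No state change.
Op 7: write(P0, v0, 113). refcount(pp0)=2>1 -> COPY to pp6. 7 ppages; refcounts: pp0:1 pp1:1 pp2:1 pp3:2 pp4:1 pp5:1 pp6:1

Answer: 1 1 1 2 1 1 1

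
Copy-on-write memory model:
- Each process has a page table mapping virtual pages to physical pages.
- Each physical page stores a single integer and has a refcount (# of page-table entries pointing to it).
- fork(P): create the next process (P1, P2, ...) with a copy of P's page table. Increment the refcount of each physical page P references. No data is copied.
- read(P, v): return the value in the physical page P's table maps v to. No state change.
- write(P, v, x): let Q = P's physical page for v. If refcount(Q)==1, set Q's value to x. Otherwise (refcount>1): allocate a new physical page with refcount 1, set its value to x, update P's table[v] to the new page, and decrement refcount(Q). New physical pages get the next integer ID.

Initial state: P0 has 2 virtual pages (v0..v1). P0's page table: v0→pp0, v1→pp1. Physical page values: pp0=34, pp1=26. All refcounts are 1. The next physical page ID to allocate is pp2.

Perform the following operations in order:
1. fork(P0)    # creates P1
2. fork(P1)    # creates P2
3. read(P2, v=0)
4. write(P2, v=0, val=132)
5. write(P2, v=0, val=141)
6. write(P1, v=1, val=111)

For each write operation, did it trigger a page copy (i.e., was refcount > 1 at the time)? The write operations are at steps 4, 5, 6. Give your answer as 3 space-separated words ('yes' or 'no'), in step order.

Op 1: fork(P0) -> P1. 2 ppages; refcounts: pp0:2 pp1:2
Op 2: fork(P1) -> P2. 2 ppages; refcounts: pp0:3 pp1:3
Op 3: read(P2, v0) -> 34. No state change.
Op 4: write(P2, v0, 132). refcount(pp0)=3>1 -> COPY to pp2. 3 ppages; refcounts: pp0:2 pp1:3 pp2:1
Op 5: write(P2, v0, 141). refcount(pp2)=1 -> write in place. 3 ppages; refcounts: pp0:2 pp1:3 pp2:1
Op 6: write(P1, v1, 111). refcount(pp1)=3>1 -> COPY to pp3. 4 ppages; refcounts: pp0:2 pp1:2 pp2:1 pp3:1

yes no yes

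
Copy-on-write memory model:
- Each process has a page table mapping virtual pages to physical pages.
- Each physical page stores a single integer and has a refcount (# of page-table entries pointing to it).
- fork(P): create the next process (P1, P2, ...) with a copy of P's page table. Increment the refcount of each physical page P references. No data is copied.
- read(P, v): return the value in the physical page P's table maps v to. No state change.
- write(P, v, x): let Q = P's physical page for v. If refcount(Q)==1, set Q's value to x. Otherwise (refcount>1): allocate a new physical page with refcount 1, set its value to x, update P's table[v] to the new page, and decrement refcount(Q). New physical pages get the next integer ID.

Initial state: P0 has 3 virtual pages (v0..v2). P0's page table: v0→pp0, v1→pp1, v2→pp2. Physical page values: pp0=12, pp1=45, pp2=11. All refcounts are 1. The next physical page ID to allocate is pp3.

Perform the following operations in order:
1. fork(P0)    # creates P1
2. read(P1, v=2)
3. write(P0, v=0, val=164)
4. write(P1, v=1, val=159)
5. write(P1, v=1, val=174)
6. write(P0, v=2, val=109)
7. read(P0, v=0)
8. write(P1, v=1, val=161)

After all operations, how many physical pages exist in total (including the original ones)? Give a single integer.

Answer: 6

Derivation:
Op 1: fork(P0) -> P1. 3 ppages; refcounts: pp0:2 pp1:2 pp2:2
Op 2: read(P1, v2) -> 11. No state change.
Op 3: write(P0, v0, 164). refcount(pp0)=2>1 -> COPY to pp3. 4 ppages; refcounts: pp0:1 pp1:2 pp2:2 pp3:1
Op 4: write(P1, v1, 159). refcount(pp1)=2>1 -> COPY to pp4. 5 ppages; refcounts: pp0:1 pp1:1 pp2:2 pp3:1 pp4:1
Op 5: write(P1, v1, 174). refcount(pp4)=1 -> write in place. 5 ppages; refcounts: pp0:1 pp1:1 pp2:2 pp3:1 pp4:1
Op 6: write(P0, v2, 109). refcount(pp2)=2>1 -> COPY to pp5. 6 ppages; refcounts: pp0:1 pp1:1 pp2:1 pp3:1 pp4:1 pp5:1
Op 7: read(P0, v0) -> 164. No state change.
Op 8: write(P1, v1, 161). refcount(pp4)=1 -> write in place. 6 ppages; refcounts: pp0:1 pp1:1 pp2:1 pp3:1 pp4:1 pp5:1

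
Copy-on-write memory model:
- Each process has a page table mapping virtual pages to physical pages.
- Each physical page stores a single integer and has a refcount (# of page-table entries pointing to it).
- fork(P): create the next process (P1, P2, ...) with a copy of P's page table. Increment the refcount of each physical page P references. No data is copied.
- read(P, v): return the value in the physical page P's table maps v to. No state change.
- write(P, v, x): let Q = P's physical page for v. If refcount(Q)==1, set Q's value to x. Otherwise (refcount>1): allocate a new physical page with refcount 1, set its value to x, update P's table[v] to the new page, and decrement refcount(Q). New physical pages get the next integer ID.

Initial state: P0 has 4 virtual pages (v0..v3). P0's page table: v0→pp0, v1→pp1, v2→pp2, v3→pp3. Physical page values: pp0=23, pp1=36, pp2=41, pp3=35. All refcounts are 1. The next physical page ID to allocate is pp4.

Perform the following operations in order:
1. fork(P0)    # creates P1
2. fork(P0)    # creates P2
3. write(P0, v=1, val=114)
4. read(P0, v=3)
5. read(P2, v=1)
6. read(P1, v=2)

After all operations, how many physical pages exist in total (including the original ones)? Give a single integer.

Op 1: fork(P0) -> P1. 4 ppages; refcounts: pp0:2 pp1:2 pp2:2 pp3:2
Op 2: fork(P0) -> P2. 4 ppages; refcounts: pp0:3 pp1:3 pp2:3 pp3:3
Op 3: write(P0, v1, 114). refcount(pp1)=3>1 -> COPY to pp4. 5 ppages; refcounts: pp0:3 pp1:2 pp2:3 pp3:3 pp4:1
Op 4: read(P0, v3) -> 35. No state change.
Op 5: read(P2, v1) -> 36. No state change.
Op 6: read(P1, v2) -> 41. No state change.

Answer: 5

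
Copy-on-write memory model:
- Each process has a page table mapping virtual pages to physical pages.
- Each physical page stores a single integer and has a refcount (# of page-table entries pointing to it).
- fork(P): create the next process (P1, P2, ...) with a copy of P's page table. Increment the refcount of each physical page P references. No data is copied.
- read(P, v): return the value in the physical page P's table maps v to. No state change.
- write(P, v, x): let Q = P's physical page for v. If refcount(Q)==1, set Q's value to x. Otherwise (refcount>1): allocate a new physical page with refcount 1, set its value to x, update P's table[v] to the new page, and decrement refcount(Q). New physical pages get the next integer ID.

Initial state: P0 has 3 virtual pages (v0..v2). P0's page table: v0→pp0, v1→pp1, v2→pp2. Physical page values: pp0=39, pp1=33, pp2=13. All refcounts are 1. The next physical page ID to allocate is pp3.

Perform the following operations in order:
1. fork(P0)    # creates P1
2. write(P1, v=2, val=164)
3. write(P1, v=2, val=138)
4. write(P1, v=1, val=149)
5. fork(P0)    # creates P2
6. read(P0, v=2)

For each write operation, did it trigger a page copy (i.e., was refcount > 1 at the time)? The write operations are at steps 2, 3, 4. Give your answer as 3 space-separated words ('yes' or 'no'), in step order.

Op 1: fork(P0) -> P1. 3 ppages; refcounts: pp0:2 pp1:2 pp2:2
Op 2: write(P1, v2, 164). refcount(pp2)=2>1 -> COPY to pp3. 4 ppages; refcounts: pp0:2 pp1:2 pp2:1 pp3:1
Op 3: write(P1, v2, 138). refcount(pp3)=1 -> write in place. 4 ppages; refcounts: pp0:2 pp1:2 pp2:1 pp3:1
Op 4: write(P1, v1, 149). refcount(pp1)=2>1 -> COPY to pp4. 5 ppages; refcounts: pp0:2 pp1:1 pp2:1 pp3:1 pp4:1
Op 5: fork(P0) -> P2. 5 ppages; refcounts: pp0:3 pp1:2 pp2:2 pp3:1 pp4:1
Op 6: read(P0, v2) -> 13. No state change.

yes no yes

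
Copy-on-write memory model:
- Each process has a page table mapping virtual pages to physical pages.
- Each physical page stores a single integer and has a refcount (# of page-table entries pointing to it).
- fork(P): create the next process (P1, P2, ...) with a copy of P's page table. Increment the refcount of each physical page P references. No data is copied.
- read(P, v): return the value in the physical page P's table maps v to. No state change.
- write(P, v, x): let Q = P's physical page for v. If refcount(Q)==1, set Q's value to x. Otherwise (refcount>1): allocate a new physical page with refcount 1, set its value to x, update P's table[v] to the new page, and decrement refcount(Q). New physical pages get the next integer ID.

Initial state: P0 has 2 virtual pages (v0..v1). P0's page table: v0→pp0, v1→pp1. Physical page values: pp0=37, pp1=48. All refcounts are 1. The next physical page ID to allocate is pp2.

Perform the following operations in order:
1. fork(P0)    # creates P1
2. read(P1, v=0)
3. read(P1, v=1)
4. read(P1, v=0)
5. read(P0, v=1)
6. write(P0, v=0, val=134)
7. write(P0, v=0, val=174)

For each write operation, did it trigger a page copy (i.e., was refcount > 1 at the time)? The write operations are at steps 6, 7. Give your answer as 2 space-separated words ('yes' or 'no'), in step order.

Op 1: fork(P0) -> P1. 2 ppages; refcounts: pp0:2 pp1:2
Op 2: read(P1, v0) -> 37. No state change.
Op 3: read(P1, v1) -> 48. No state change.
Op 4: read(P1, v0) -> 37. No state change.
Op 5: read(P0, v1) -> 48. No state change.
Op 6: write(P0, v0, 134). refcount(pp0)=2>1 -> COPY to pp2. 3 ppages; refcounts: pp0:1 pp1:2 pp2:1
Op 7: write(P0, v0, 174). refcount(pp2)=1 -> write in place. 3 ppages; refcounts: pp0:1 pp1:2 pp2:1

yes no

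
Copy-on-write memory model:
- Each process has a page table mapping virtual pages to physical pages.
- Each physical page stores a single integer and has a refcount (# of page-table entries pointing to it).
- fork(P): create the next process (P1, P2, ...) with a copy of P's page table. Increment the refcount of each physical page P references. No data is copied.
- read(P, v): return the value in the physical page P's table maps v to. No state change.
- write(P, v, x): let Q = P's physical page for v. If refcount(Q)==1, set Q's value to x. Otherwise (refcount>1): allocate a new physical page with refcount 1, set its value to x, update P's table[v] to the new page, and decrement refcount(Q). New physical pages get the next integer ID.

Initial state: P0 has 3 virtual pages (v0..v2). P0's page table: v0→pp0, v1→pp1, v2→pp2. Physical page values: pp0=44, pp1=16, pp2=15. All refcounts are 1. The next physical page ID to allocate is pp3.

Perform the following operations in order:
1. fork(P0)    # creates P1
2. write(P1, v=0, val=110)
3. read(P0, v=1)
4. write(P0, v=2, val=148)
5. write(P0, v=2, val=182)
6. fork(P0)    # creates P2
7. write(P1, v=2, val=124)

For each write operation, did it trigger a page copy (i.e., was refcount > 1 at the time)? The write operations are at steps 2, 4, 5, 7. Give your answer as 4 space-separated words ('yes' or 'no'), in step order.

Op 1: fork(P0) -> P1. 3 ppages; refcounts: pp0:2 pp1:2 pp2:2
Op 2: write(P1, v0, 110). refcount(pp0)=2>1 -> COPY to pp3. 4 ppages; refcounts: pp0:1 pp1:2 pp2:2 pp3:1
Op 3: read(P0, v1) -> 16. No state change.
Op 4: write(P0, v2, 148). refcount(pp2)=2>1 -> COPY to pp4. 5 ppages; refcounts: pp0:1 pp1:2 pp2:1 pp3:1 pp4:1
Op 5: write(P0, v2, 182). refcount(pp4)=1 -> write in place. 5 ppages; refcounts: pp0:1 pp1:2 pp2:1 pp3:1 pp4:1
Op 6: fork(P0) -> P2. 5 ppages; refcounts: pp0:2 pp1:3 pp2:1 pp3:1 pp4:2
Op 7: write(P1, v2, 124). refcount(pp2)=1 -> write in place. 5 ppages; refcounts: pp0:2 pp1:3 pp2:1 pp3:1 pp4:2

yes yes no no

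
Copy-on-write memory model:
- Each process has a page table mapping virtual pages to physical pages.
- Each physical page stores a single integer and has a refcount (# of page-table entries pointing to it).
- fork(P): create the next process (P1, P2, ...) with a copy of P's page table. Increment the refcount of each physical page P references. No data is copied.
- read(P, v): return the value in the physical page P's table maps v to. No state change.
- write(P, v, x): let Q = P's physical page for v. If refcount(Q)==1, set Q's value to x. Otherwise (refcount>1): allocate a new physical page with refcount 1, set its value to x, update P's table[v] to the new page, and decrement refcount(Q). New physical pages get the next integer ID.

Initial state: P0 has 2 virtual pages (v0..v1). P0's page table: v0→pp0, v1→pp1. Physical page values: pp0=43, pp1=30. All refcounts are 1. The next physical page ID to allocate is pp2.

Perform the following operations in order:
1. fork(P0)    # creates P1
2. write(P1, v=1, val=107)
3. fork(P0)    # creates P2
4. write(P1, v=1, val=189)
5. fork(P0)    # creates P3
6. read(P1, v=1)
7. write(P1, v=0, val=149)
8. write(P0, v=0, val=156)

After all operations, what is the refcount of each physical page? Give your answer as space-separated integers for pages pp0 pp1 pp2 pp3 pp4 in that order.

Answer: 2 3 1 1 1

Derivation:
Op 1: fork(P0) -> P1. 2 ppages; refcounts: pp0:2 pp1:2
Op 2: write(P1, v1, 107). refcount(pp1)=2>1 -> COPY to pp2. 3 ppages; refcounts: pp0:2 pp1:1 pp2:1
Op 3: fork(P0) -> P2. 3 ppages; refcounts: pp0:3 pp1:2 pp2:1
Op 4: write(P1, v1, 189). refcount(pp2)=1 -> write in place. 3 ppages; refcounts: pp0:3 pp1:2 pp2:1
Op 5: fork(P0) -> P3. 3 ppages; refcounts: pp0:4 pp1:3 pp2:1
Op 6: read(P1, v1) -> 189. No state change.
Op 7: write(P1, v0, 149). refcount(pp0)=4>1 -> COPY to pp3. 4 ppages; refcounts: pp0:3 pp1:3 pp2:1 pp3:1
Op 8: write(P0, v0, 156). refcount(pp0)=3>1 -> COPY to pp4. 5 ppages; refcounts: pp0:2 pp1:3 pp2:1 pp3:1 pp4:1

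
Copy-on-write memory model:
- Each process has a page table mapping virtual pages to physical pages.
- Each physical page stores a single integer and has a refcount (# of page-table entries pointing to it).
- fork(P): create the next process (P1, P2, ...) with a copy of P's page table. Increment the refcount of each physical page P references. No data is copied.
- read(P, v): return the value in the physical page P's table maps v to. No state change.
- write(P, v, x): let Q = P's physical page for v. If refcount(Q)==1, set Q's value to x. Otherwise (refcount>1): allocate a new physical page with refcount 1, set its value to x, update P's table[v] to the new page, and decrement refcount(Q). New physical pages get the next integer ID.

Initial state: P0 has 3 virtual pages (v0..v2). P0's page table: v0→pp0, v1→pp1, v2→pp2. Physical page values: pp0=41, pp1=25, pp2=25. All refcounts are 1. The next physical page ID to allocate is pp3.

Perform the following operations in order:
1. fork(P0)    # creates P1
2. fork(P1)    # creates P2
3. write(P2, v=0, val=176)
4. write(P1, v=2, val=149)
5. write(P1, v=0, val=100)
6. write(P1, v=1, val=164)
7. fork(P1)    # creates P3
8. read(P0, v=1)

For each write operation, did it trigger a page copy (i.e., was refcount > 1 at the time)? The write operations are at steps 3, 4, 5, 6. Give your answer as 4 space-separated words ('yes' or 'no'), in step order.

Op 1: fork(P0) -> P1. 3 ppages; refcounts: pp0:2 pp1:2 pp2:2
Op 2: fork(P1) -> P2. 3 ppages; refcounts: pp0:3 pp1:3 pp2:3
Op 3: write(P2, v0, 176). refcount(pp0)=3>1 -> COPY to pp3. 4 ppages; refcounts: pp0:2 pp1:3 pp2:3 pp3:1
Op 4: write(P1, v2, 149). refcount(pp2)=3>1 -> COPY to pp4. 5 ppages; refcounts: pp0:2 pp1:3 pp2:2 pp3:1 pp4:1
Op 5: write(P1, v0, 100). refcount(pp0)=2>1 -> COPY to pp5. 6 ppages; refcounts: pp0:1 pp1:3 pp2:2 pp3:1 pp4:1 pp5:1
Op 6: write(P1, v1, 164). refcount(pp1)=3>1 -> COPY to pp6. 7 ppages; refcounts: pp0:1 pp1:2 pp2:2 pp3:1 pp4:1 pp5:1 pp6:1
Op 7: fork(P1) -> P3. 7 ppages; refcounts: pp0:1 pp1:2 pp2:2 pp3:1 pp4:2 pp5:2 pp6:2
Op 8: read(P0, v1) -> 25. No state change.

yes yes yes yes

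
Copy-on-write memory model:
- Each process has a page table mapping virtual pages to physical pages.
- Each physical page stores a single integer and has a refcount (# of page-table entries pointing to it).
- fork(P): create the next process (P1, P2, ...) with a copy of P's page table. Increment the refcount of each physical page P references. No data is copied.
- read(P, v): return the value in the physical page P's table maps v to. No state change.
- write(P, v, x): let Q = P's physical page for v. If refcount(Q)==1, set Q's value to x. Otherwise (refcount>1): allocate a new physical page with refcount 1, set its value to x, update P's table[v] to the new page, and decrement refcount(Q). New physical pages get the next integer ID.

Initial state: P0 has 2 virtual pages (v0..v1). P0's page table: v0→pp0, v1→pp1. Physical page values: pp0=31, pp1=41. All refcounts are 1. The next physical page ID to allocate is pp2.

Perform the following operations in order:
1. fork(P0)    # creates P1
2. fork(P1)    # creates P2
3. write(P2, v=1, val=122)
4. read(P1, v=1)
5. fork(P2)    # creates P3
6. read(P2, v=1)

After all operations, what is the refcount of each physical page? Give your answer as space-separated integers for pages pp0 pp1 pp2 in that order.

Answer: 4 2 2

Derivation:
Op 1: fork(P0) -> P1. 2 ppages; refcounts: pp0:2 pp1:2
Op 2: fork(P1) -> P2. 2 ppages; refcounts: pp0:3 pp1:3
Op 3: write(P2, v1, 122). refcount(pp1)=3>1 -> COPY to pp2. 3 ppages; refcounts: pp0:3 pp1:2 pp2:1
Op 4: read(P1, v1) -> 41. No state change.
Op 5: fork(P2) -> P3. 3 ppages; refcounts: pp0:4 pp1:2 pp2:2
Op 6: read(P2, v1) -> 122. No state change.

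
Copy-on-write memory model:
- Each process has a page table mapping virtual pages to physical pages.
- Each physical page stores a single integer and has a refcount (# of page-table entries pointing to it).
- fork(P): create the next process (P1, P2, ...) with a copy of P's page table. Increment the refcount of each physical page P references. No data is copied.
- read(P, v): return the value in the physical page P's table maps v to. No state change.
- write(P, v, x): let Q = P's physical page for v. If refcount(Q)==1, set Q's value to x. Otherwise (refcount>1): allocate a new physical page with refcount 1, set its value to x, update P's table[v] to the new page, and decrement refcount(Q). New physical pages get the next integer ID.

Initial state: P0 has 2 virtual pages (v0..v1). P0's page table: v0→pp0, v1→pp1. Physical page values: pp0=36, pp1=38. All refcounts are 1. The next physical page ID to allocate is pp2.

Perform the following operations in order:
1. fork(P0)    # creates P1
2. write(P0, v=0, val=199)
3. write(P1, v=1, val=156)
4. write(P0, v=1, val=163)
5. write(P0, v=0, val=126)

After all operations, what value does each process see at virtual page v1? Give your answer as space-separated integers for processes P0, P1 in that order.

Answer: 163 156

Derivation:
Op 1: fork(P0) -> P1. 2 ppages; refcounts: pp0:2 pp1:2
Op 2: write(P0, v0, 199). refcount(pp0)=2>1 -> COPY to pp2. 3 ppages; refcounts: pp0:1 pp1:2 pp2:1
Op 3: write(P1, v1, 156). refcount(pp1)=2>1 -> COPY to pp3. 4 ppages; refcounts: pp0:1 pp1:1 pp2:1 pp3:1
Op 4: write(P0, v1, 163). refcount(pp1)=1 -> write in place. 4 ppages; refcounts: pp0:1 pp1:1 pp2:1 pp3:1
Op 5: write(P0, v0, 126). refcount(pp2)=1 -> write in place. 4 ppages; refcounts: pp0:1 pp1:1 pp2:1 pp3:1
P0: v1 -> pp1 = 163
P1: v1 -> pp3 = 156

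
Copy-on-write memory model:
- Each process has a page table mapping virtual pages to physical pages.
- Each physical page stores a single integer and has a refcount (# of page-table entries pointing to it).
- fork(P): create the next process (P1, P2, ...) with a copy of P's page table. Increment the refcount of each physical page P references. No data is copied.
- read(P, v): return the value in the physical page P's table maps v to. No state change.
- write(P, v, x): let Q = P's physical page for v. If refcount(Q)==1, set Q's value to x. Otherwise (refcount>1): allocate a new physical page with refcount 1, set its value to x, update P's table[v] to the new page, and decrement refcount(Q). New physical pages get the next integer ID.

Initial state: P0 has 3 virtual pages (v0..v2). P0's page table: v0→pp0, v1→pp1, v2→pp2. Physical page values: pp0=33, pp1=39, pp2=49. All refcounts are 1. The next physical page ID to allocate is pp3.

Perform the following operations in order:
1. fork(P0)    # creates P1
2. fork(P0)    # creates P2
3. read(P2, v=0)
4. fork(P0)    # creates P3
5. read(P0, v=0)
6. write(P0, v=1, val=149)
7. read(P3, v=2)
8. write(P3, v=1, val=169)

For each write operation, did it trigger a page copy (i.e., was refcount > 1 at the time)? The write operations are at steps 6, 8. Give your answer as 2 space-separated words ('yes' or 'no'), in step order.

Op 1: fork(P0) -> P1. 3 ppages; refcounts: pp0:2 pp1:2 pp2:2
Op 2: fork(P0) -> P2. 3 ppages; refcounts: pp0:3 pp1:3 pp2:3
Op 3: read(P2, v0) -> 33. No state change.
Op 4: fork(P0) -> P3. 3 ppages; refcounts: pp0:4 pp1:4 pp2:4
Op 5: read(P0, v0) -> 33. No state change.
Op 6: write(P0, v1, 149). refcount(pp1)=4>1 -> COPY to pp3. 4 ppages; refcounts: pp0:4 pp1:3 pp2:4 pp3:1
Op 7: read(P3, v2) -> 49. No state change.
Op 8: write(P3, v1, 169). refcount(pp1)=3>1 -> COPY to pp4. 5 ppages; refcounts: pp0:4 pp1:2 pp2:4 pp3:1 pp4:1

yes yes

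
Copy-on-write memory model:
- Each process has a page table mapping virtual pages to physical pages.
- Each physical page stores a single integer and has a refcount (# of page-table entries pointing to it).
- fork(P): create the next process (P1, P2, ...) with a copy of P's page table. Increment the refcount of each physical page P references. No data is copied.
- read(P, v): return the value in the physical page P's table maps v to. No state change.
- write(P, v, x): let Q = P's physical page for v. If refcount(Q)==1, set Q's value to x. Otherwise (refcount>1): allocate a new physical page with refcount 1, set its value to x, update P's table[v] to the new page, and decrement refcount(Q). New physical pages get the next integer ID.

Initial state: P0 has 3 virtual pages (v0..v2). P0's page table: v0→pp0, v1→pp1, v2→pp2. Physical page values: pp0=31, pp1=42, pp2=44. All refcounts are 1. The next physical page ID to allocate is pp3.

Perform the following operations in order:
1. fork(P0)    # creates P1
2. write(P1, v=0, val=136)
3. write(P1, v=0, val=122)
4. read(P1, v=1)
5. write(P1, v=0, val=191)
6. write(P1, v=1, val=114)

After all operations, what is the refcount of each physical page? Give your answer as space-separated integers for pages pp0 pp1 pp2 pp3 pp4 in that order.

Op 1: fork(P0) -> P1. 3 ppages; refcounts: pp0:2 pp1:2 pp2:2
Op 2: write(P1, v0, 136). refcount(pp0)=2>1 -> COPY to pp3. 4 ppages; refcounts: pp0:1 pp1:2 pp2:2 pp3:1
Op 3: write(P1, v0, 122). refcount(pp3)=1 -> write in place. 4 ppages; refcounts: pp0:1 pp1:2 pp2:2 pp3:1
Op 4: read(P1, v1) -> 42. No state change.
Op 5: write(P1, v0, 191). refcount(pp3)=1 -> write in place. 4 ppages; refcounts: pp0:1 pp1:2 pp2:2 pp3:1
Op 6: write(P1, v1, 114). refcount(pp1)=2>1 -> COPY to pp4. 5 ppages; refcounts: pp0:1 pp1:1 pp2:2 pp3:1 pp4:1

Answer: 1 1 2 1 1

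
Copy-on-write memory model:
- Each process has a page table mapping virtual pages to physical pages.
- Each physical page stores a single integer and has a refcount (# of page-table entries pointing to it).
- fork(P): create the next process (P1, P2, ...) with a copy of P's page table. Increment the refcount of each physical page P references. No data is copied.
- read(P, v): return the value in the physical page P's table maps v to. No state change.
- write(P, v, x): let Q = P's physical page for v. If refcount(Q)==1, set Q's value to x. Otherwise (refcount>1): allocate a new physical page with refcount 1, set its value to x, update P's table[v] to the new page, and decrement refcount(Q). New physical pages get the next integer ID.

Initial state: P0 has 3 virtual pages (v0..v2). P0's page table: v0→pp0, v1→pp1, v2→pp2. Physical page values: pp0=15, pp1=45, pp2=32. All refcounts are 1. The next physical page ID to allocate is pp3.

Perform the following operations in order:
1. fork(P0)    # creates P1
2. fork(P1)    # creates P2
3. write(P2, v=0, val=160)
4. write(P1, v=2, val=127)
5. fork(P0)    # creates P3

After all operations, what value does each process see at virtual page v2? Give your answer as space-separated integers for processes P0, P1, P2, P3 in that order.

Answer: 32 127 32 32

Derivation:
Op 1: fork(P0) -> P1. 3 ppages; refcounts: pp0:2 pp1:2 pp2:2
Op 2: fork(P1) -> P2. 3 ppages; refcounts: pp0:3 pp1:3 pp2:3
Op 3: write(P2, v0, 160). refcount(pp0)=3>1 -> COPY to pp3. 4 ppages; refcounts: pp0:2 pp1:3 pp2:3 pp3:1
Op 4: write(P1, v2, 127). refcount(pp2)=3>1 -> COPY to pp4. 5 ppages; refcounts: pp0:2 pp1:3 pp2:2 pp3:1 pp4:1
Op 5: fork(P0) -> P3. 5 ppages; refcounts: pp0:3 pp1:4 pp2:3 pp3:1 pp4:1
P0: v2 -> pp2 = 32
P1: v2 -> pp4 = 127
P2: v2 -> pp2 = 32
P3: v2 -> pp2 = 32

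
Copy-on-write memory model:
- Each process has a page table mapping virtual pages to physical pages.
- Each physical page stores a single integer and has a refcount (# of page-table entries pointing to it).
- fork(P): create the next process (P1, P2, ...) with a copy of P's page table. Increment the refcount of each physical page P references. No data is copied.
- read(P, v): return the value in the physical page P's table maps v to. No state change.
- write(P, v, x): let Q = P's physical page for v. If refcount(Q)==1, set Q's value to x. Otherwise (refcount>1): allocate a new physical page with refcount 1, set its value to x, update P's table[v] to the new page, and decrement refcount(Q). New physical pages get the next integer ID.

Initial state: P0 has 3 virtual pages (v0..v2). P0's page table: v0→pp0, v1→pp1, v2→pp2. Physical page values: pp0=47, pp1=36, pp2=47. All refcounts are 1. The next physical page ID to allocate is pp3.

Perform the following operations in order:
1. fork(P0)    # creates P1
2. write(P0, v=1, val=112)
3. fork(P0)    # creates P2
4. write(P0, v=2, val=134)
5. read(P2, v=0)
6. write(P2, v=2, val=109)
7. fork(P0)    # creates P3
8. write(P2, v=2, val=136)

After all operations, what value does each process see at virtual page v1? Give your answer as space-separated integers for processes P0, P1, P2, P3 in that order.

Op 1: fork(P0) -> P1. 3 ppages; refcounts: pp0:2 pp1:2 pp2:2
Op 2: write(P0, v1, 112). refcount(pp1)=2>1 -> COPY to pp3. 4 ppages; refcounts: pp0:2 pp1:1 pp2:2 pp3:1
Op 3: fork(P0) -> P2. 4 ppages; refcounts: pp0:3 pp1:1 pp2:3 pp3:2
Op 4: write(P0, v2, 134). refcount(pp2)=3>1 -> COPY to pp4. 5 ppages; refcounts: pp0:3 pp1:1 pp2:2 pp3:2 pp4:1
Op 5: read(P2, v0) -> 47. No state change.
Op 6: write(P2, v2, 109). refcount(pp2)=2>1 -> COPY to pp5. 6 ppages; refcounts: pp0:3 pp1:1 pp2:1 pp3:2 pp4:1 pp5:1
Op 7: fork(P0) -> P3. 6 ppages; refcounts: pp0:4 pp1:1 pp2:1 pp3:3 pp4:2 pp5:1
Op 8: write(P2, v2, 136). refcount(pp5)=1 -> write in place. 6 ppages; refcounts: pp0:4 pp1:1 pp2:1 pp3:3 pp4:2 pp5:1
P0: v1 -> pp3 = 112
P1: v1 -> pp1 = 36
P2: v1 -> pp3 = 112
P3: v1 -> pp3 = 112

Answer: 112 36 112 112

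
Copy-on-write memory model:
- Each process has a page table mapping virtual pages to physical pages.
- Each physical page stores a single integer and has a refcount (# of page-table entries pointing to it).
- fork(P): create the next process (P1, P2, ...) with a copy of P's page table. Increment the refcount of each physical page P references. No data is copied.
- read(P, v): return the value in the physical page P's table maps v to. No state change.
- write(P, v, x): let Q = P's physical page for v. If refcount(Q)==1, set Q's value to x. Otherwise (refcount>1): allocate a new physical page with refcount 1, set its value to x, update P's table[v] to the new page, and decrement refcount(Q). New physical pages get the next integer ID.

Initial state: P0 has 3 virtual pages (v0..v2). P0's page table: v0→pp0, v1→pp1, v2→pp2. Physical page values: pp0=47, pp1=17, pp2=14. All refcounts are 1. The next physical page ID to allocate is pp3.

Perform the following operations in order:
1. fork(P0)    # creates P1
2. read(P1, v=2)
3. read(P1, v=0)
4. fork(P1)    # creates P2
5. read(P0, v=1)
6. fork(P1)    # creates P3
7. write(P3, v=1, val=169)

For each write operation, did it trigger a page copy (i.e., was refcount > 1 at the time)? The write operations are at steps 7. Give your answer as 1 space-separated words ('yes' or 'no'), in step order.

Op 1: fork(P0) -> P1. 3 ppages; refcounts: pp0:2 pp1:2 pp2:2
Op 2: read(P1, v2) -> 14. No state change.
Op 3: read(P1, v0) -> 47. No state change.
Op 4: fork(P1) -> P2. 3 ppages; refcounts: pp0:3 pp1:3 pp2:3
Op 5: read(P0, v1) -> 17. No state change.
Op 6: fork(P1) -> P3. 3 ppages; refcounts: pp0:4 pp1:4 pp2:4
Op 7: write(P3, v1, 169). refcount(pp1)=4>1 -> COPY to pp3. 4 ppages; refcounts: pp0:4 pp1:3 pp2:4 pp3:1

yes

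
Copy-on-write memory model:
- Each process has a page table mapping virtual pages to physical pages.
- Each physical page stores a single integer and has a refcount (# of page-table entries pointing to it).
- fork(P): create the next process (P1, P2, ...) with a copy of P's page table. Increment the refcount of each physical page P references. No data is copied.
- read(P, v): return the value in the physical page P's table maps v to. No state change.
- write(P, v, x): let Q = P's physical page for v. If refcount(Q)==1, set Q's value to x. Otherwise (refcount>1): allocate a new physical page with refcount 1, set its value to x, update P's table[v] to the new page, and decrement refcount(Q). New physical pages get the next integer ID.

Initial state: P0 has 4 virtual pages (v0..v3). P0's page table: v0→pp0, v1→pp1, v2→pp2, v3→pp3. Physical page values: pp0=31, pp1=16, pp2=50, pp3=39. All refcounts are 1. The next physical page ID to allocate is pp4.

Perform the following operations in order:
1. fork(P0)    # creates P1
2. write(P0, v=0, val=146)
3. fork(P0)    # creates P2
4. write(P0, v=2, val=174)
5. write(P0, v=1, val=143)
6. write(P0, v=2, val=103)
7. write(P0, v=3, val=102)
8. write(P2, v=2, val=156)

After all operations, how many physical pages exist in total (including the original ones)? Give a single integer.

Op 1: fork(P0) -> P1. 4 ppages; refcounts: pp0:2 pp1:2 pp2:2 pp3:2
Op 2: write(P0, v0, 146). refcount(pp0)=2>1 -> COPY to pp4. 5 ppages; refcounts: pp0:1 pp1:2 pp2:2 pp3:2 pp4:1
Op 3: fork(P0) -> P2. 5 ppages; refcounts: pp0:1 pp1:3 pp2:3 pp3:3 pp4:2
Op 4: write(P0, v2, 174). refcount(pp2)=3>1 -> COPY to pp5. 6 ppages; refcounts: pp0:1 pp1:3 pp2:2 pp3:3 pp4:2 pp5:1
Op 5: write(P0, v1, 143). refcount(pp1)=3>1 -> COPY to pp6. 7 ppages; refcounts: pp0:1 pp1:2 pp2:2 pp3:3 pp4:2 pp5:1 pp6:1
Op 6: write(P0, v2, 103). refcount(pp5)=1 -> write in place. 7 ppages; refcounts: pp0:1 pp1:2 pp2:2 pp3:3 pp4:2 pp5:1 pp6:1
Op 7: write(P0, v3, 102). refcount(pp3)=3>1 -> COPY to pp7. 8 ppages; refcounts: pp0:1 pp1:2 pp2:2 pp3:2 pp4:2 pp5:1 pp6:1 pp7:1
Op 8: write(P2, v2, 156). refcount(pp2)=2>1 -> COPY to pp8. 9 ppages; refcounts: pp0:1 pp1:2 pp2:1 pp3:2 pp4:2 pp5:1 pp6:1 pp7:1 pp8:1

Answer: 9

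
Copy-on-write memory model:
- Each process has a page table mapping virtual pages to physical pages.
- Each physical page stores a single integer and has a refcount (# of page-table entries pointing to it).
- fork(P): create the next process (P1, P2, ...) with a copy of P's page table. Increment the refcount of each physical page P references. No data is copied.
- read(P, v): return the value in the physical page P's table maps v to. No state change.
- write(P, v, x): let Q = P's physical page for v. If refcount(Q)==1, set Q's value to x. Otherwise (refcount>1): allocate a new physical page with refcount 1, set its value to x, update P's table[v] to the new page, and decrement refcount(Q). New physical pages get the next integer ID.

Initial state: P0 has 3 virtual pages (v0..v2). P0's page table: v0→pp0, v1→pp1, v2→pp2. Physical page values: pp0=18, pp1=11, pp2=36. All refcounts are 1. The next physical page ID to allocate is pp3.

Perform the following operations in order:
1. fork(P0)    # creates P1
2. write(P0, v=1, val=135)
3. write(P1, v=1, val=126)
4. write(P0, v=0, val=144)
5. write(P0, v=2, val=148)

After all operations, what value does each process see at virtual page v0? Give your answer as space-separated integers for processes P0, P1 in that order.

Answer: 144 18

Derivation:
Op 1: fork(P0) -> P1. 3 ppages; refcounts: pp0:2 pp1:2 pp2:2
Op 2: write(P0, v1, 135). refcount(pp1)=2>1 -> COPY to pp3. 4 ppages; refcounts: pp0:2 pp1:1 pp2:2 pp3:1
Op 3: write(P1, v1, 126). refcount(pp1)=1 -> write in place. 4 ppages; refcounts: pp0:2 pp1:1 pp2:2 pp3:1
Op 4: write(P0, v0, 144). refcount(pp0)=2>1 -> COPY to pp4. 5 ppages; refcounts: pp0:1 pp1:1 pp2:2 pp3:1 pp4:1
Op 5: write(P0, v2, 148). refcount(pp2)=2>1 -> COPY to pp5. 6 ppages; refcounts: pp0:1 pp1:1 pp2:1 pp3:1 pp4:1 pp5:1
P0: v0 -> pp4 = 144
P1: v0 -> pp0 = 18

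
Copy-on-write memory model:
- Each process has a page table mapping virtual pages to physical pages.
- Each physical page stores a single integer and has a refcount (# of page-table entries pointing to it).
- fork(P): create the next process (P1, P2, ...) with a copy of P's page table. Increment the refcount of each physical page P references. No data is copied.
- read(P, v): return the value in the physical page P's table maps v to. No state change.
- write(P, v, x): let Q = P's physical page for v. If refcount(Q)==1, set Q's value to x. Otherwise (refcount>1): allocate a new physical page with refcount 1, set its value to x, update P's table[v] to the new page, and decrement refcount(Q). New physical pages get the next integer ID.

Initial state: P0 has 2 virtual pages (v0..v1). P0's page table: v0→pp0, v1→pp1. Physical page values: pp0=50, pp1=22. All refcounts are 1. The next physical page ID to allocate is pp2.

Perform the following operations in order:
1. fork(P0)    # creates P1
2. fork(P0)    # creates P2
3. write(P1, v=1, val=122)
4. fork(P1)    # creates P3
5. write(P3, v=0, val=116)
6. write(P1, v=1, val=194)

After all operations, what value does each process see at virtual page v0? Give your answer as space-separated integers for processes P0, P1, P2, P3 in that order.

Op 1: fork(P0) -> P1. 2 ppages; refcounts: pp0:2 pp1:2
Op 2: fork(P0) -> P2. 2 ppages; refcounts: pp0:3 pp1:3
Op 3: write(P1, v1, 122). refcount(pp1)=3>1 -> COPY to pp2. 3 ppages; refcounts: pp0:3 pp1:2 pp2:1
Op 4: fork(P1) -> P3. 3 ppages; refcounts: pp0:4 pp1:2 pp2:2
Op 5: write(P3, v0, 116). refcount(pp0)=4>1 -> COPY to pp3. 4 ppages; refcounts: pp0:3 pp1:2 pp2:2 pp3:1
Op 6: write(P1, v1, 194). refcount(pp2)=2>1 -> COPY to pp4. 5 ppages; refcounts: pp0:3 pp1:2 pp2:1 pp3:1 pp4:1
P0: v0 -> pp0 = 50
P1: v0 -> pp0 = 50
P2: v0 -> pp0 = 50
P3: v0 -> pp3 = 116

Answer: 50 50 50 116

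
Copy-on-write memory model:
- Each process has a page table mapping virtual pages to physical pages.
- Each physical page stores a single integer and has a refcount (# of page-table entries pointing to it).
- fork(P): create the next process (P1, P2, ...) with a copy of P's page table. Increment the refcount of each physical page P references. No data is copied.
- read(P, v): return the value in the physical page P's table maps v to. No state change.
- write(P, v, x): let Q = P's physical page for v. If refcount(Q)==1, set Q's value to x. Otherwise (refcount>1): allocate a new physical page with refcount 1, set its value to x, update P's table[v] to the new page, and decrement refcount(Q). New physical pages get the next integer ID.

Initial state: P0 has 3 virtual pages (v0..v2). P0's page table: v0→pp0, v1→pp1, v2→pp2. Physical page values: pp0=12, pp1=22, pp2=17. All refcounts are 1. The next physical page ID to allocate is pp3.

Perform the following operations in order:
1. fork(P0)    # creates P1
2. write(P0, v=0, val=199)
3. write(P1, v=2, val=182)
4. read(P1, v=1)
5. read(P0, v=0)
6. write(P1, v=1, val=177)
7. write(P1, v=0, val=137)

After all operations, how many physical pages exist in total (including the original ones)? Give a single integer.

Op 1: fork(P0) -> P1. 3 ppages; refcounts: pp0:2 pp1:2 pp2:2
Op 2: write(P0, v0, 199). refcount(pp0)=2>1 -> COPY to pp3. 4 ppages; refcounts: pp0:1 pp1:2 pp2:2 pp3:1
Op 3: write(P1, v2, 182). refcount(pp2)=2>1 -> COPY to pp4. 5 ppages; refcounts: pp0:1 pp1:2 pp2:1 pp3:1 pp4:1
Op 4: read(P1, v1) -> 22. No state change.
Op 5: read(P0, v0) -> 199. No state change.
Op 6: write(P1, v1, 177). refcount(pp1)=2>1 -> COPY to pp5. 6 ppages; refcounts: pp0:1 pp1:1 pp2:1 pp3:1 pp4:1 pp5:1
Op 7: write(P1, v0, 137). refcount(pp0)=1 -> write in place. 6 ppages; refcounts: pp0:1 pp1:1 pp2:1 pp3:1 pp4:1 pp5:1

Answer: 6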